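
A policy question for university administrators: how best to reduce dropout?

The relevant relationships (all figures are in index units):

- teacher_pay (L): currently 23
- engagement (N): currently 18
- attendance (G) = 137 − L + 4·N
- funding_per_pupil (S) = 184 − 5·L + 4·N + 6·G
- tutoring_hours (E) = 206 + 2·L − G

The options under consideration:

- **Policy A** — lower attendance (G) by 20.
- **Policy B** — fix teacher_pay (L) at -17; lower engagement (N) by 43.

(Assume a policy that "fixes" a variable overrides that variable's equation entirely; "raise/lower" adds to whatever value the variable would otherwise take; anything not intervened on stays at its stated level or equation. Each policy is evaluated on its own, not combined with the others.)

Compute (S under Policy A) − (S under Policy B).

Policy A (G − 20):
  L = 23
  N = 18
  G = 137 − 23 + 4·18 (−20 from intervention) = 166
  S = 184 − 5·23 + 4·18 + 6·166 = 1137
Policy B (L := -17, N − 43):
  L = -17
  N = 18 − 43 = -25
  G = 137 − (-17) + 4·(-25) = 54
  S = 184 − 5·(-17) + 4·(-25) + 6·54 = 493
S: 1137 − 493 = 644

644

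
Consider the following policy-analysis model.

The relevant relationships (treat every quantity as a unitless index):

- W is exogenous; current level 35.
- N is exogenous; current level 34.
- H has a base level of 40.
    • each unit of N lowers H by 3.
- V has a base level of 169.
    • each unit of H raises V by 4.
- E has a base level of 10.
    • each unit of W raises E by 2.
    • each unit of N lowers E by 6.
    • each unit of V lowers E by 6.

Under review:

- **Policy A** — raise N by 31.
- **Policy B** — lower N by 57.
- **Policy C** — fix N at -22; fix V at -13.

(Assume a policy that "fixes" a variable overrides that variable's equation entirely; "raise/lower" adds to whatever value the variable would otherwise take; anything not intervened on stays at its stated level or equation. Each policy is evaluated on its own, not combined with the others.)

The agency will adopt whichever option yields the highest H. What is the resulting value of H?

109

Policy A (N + 31):
  N = 34 + 31 = 65
  H = 40 − 3·65 = -155
Policy B (N − 57):
  N = 34 − 57 = -23
  H = 40 − 3·(-23) = 109
Policy C (N := -22, V := -13):
  N = -22
  H = 40 − 3·(-22) = 106
Comparing — Policy A: H=-155, Policy B: H=109, Policy C: H=106. Highest is 109 (Policy B).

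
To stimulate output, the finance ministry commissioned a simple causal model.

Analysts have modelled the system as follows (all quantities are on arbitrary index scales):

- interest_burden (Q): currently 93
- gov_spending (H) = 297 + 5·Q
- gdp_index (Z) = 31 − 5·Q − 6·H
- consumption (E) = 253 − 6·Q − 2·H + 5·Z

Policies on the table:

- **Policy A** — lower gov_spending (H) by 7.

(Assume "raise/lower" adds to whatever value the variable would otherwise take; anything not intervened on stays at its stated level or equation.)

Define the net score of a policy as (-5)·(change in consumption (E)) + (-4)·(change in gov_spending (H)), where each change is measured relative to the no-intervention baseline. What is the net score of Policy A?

Baseline:
  Q = 93
  H = 297 + 5·93 = 762
  Z = 31 − 5·93 − 6·762 = -5006
  E = 253 − 6·93 − 2·762 + 5·(-5006) = -26859
Policy A (H − 7):
  Q = 93
  H = 297 + 5·93 (−7 from intervention) = 755
  Z = 31 − 5·93 − 6·755 = -4964
  E = 253 − 6·93 − 2·755 + 5·(-4964) = -26635
ΔE = -26635 − (-26859) = 224; ΔH = 755 − 762 = -7
Score = (-5)·224 + (-4)·(-7) = -1092

-1092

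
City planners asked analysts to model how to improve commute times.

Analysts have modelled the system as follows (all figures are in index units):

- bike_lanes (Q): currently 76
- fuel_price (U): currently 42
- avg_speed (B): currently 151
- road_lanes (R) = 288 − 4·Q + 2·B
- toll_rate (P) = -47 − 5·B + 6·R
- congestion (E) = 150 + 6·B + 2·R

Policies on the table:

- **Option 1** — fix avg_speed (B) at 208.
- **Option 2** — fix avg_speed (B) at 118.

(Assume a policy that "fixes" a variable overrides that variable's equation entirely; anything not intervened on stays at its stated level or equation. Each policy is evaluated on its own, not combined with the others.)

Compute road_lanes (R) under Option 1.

Option 1 (B := 208):
  Q = 76
  B = 208
  R = 288 − 4·76 + 2·208 = 400

400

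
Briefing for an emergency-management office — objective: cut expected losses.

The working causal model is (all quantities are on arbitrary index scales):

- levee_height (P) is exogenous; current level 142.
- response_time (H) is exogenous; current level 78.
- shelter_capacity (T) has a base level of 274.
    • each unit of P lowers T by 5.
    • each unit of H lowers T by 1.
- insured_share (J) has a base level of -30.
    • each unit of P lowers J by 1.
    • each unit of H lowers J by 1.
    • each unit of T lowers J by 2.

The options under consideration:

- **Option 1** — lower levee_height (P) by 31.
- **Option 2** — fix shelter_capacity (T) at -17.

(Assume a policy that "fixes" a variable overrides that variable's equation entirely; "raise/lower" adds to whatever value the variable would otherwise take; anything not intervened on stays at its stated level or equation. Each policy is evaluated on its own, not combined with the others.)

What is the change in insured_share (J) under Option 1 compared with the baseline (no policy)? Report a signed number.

-279

Baseline:
  P = 142
  H = 78
  T = 274 − 5·142 − 78 = -514
  J = -30 − 142 − 78 − 2·(-514) = 778
Option 1 (P − 31):
  P = 142 − 31 = 111
  H = 78
  T = 274 − 5·111 − 78 = -359
  J = -30 − 111 − 78 − 2·(-359) = 499
Change in J: 499 − 778 = -279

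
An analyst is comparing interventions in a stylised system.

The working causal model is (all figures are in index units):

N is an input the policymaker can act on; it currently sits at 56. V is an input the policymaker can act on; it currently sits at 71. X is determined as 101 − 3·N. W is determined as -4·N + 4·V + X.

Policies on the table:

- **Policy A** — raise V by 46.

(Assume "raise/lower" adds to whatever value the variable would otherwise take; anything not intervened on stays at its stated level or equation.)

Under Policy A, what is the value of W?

Policy A (V + 46):
  N = 56
  V = 71 + 46 = 117
  X = 101 − 3·56 = -67
  W = 0 − 4·56 + 4·117 + (-67) = 177

177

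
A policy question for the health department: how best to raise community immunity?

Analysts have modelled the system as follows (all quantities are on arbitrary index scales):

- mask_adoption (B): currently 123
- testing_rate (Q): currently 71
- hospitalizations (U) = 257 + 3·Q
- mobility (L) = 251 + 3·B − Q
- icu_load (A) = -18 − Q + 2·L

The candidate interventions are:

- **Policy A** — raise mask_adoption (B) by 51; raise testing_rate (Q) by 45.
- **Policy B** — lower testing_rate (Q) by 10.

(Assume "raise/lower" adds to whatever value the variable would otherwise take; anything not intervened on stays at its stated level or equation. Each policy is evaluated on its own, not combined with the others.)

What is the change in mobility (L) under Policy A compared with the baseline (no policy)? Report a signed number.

Baseline:
  B = 123
  Q = 71
  L = 251 + 3·123 − 71 = 549
Policy A (B + 51, Q + 45):
  B = 123 + 51 = 174
  Q = 71 + 45 = 116
  L = 251 + 3·174 − 116 = 657
Change in L: 657 − 549 = 108

108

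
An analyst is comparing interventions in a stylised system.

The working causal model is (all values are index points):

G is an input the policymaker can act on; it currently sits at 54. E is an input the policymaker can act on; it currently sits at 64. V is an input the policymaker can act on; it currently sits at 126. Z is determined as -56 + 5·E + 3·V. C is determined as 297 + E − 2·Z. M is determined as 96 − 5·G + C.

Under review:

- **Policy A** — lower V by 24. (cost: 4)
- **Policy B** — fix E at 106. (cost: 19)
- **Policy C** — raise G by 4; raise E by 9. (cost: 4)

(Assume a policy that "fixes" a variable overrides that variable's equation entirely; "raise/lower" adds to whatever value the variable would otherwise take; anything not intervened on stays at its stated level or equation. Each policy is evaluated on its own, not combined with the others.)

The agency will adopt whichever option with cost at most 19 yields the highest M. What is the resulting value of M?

Policy A (V − 24):
  G = 54
  E = 64
  V = 126 − 24 = 102
  Z = -56 + 5·64 + 3·102 = 570
  C = 297 + 64 − 2·570 = -779
  M = 96 − 5·54 + (-779) = -953
Policy B (E := 106):
  G = 54
  E = 106
  V = 126
  Z = -56 + 5·106 + 3·126 = 852
  C = 297 + 106 − 2·852 = -1301
  M = 96 − 5·54 + (-1301) = -1475
Policy C (G + 4, E + 9):
  G = 54 + 4 = 58
  E = 64 + 9 = 73
  V = 126
  Z = -56 + 5·73 + 3·126 = 687
  C = 297 + 73 − 2·687 = -1004
  M = 96 − 5·58 + (-1004) = -1198
Comparing — Policy A: M=-953, Policy B: M=-1475, Policy C: M=-1198. Highest is -953 (Policy A).

-953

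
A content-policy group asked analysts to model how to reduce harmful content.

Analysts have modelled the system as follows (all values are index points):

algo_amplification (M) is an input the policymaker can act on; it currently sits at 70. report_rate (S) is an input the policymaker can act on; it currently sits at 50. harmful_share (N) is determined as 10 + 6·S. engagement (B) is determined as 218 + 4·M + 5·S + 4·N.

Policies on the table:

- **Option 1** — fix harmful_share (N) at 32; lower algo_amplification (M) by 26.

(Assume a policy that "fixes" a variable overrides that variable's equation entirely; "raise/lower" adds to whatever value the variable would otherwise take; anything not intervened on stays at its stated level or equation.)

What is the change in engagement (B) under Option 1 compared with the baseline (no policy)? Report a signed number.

Baseline:
  M = 70
  S = 50
  N = 10 + 6·50 = 310
  B = 218 + 4·70 + 5·50 + 4·310 = 1988
Option 1 (N := 32, M − 26):
  M = 70 − 26 = 44
  S = 50
  N = 32
  B = 218 + 4·44 + 5·50 + 4·32 = 772
Change in B: 772 − 1988 = -1216

-1216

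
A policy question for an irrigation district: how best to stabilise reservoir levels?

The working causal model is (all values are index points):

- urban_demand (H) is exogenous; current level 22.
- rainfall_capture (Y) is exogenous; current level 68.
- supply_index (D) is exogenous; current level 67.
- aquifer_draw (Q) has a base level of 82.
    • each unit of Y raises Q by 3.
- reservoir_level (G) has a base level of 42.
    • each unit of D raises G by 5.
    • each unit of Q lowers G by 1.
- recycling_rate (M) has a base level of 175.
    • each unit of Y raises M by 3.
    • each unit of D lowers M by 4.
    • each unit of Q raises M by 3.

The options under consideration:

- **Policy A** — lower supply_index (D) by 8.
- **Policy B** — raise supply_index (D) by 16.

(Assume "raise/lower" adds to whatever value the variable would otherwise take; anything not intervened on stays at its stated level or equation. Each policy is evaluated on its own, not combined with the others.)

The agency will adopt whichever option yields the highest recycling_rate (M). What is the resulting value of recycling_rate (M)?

Policy A (D − 8):
  Y = 68
  D = 67 − 8 = 59
  Q = 82 + 3·68 = 286
  M = 175 + 3·68 − 4·59 + 3·286 = 1001
Policy B (D + 16):
  Y = 68
  D = 67 + 16 = 83
  Q = 82 + 3·68 = 286
  M = 175 + 3·68 − 4·83 + 3·286 = 905
Comparing — Policy A: M=1001, Policy B: M=905. Highest is 1001 (Policy A).

1001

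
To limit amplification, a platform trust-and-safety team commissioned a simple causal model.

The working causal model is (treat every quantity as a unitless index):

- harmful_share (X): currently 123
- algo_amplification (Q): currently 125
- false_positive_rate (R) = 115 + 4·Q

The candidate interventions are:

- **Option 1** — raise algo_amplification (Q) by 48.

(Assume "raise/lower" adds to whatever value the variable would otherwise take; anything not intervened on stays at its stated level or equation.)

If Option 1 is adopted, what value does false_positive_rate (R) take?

Option 1 (Q + 48):
  Q = 125 + 48 = 173
  R = 115 + 4·173 = 807

807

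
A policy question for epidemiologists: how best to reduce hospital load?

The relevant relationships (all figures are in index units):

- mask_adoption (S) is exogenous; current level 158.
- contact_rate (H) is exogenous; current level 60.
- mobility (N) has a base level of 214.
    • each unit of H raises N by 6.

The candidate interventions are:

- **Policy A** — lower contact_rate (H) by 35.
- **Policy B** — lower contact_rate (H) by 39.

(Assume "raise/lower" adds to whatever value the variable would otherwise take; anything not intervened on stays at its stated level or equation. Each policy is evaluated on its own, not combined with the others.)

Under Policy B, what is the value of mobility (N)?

340

Policy B (H − 39):
  H = 60 − 39 = 21
  N = 214 + 6·21 = 340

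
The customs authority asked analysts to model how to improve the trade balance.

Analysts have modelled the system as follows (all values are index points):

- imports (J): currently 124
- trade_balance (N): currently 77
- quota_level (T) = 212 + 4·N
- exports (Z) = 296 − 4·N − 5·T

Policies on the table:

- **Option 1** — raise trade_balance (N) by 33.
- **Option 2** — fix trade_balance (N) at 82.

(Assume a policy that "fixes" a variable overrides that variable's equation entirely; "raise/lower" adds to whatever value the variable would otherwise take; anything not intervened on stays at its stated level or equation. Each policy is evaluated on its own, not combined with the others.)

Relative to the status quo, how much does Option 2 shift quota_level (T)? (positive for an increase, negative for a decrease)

Baseline:
  N = 77
  T = 212 + 4·77 = 520
Option 2 (N := 82):
  N = 82
  T = 212 + 4·82 = 540
Change in T: 540 − 520 = 20

20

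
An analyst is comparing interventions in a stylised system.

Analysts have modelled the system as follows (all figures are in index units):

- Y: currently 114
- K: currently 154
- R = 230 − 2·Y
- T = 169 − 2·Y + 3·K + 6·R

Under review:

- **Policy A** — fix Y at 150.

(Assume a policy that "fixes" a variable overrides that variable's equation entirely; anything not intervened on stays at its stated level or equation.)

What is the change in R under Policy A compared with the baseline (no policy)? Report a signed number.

Baseline:
  Y = 114
  R = 230 − 2·114 = 2
Policy A (Y := 150):
  Y = 150
  R = 230 − 2·150 = -70
Change in R: -70 − 2 = -72

-72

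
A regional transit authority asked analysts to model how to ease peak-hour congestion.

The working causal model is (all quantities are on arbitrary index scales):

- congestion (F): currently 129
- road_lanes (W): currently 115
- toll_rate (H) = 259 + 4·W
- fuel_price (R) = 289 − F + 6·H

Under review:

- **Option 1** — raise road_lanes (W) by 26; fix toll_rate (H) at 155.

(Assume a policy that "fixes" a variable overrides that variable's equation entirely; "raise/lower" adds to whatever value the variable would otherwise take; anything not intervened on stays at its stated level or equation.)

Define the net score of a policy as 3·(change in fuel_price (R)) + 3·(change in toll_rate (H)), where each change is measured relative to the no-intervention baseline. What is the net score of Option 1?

Baseline:
  F = 129
  W = 115
  H = 259 + 4·115 = 719
  R = 289 − 129 + 6·719 = 4474
Option 1 (W + 26, H := 155):
  F = 129
  W = 115 + 26 = 141
  H = 155
  R = 289 − 129 + 6·155 = 1090
ΔR = 1090 − 4474 = -3384; ΔH = 155 − 719 = -564
Score = 3·(-3384) + 3·(-564) = -11844

-11844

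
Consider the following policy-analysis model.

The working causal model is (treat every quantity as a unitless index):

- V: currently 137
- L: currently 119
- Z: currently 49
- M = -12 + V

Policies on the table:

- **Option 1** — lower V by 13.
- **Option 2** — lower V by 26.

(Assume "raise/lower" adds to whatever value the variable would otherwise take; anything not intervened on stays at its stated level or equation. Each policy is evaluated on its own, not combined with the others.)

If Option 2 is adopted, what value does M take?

99

Option 2 (V − 26):
  V = 137 − 26 = 111
  M = -12 + 111 = 99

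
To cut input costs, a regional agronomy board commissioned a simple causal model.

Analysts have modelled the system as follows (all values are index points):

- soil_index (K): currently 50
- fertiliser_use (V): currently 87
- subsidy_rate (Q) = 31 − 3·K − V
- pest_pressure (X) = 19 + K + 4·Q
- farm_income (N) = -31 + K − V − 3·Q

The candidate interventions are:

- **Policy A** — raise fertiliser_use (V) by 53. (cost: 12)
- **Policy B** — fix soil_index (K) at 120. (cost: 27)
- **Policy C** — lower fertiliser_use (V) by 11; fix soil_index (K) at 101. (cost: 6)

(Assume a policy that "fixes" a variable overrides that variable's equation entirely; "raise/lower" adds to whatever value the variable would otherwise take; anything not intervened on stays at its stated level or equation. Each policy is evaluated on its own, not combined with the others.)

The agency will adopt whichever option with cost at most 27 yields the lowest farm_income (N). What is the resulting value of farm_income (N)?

Policy A (V + 53):
  K = 50
  V = 87 + 53 = 140
  Q = 31 − 3·50 − 140 = -259
  N = -31 + 50 − 140 − 3·(-259) = 656
Policy B (K := 120):
  K = 120
  V = 87
  Q = 31 − 3·120 − 87 = -416
  N = -31 + 120 − 87 − 3·(-416) = 1250
Policy C (V − 11, K := 101):
  K = 101
  V = 87 − 11 = 76
  Q = 31 − 3·101 − 76 = -348
  N = -31 + 101 − 76 − 3·(-348) = 1038
Comparing — Policy A: N=656, Policy B: N=1250, Policy C: N=1038. Lowest is 656 (Policy A).

656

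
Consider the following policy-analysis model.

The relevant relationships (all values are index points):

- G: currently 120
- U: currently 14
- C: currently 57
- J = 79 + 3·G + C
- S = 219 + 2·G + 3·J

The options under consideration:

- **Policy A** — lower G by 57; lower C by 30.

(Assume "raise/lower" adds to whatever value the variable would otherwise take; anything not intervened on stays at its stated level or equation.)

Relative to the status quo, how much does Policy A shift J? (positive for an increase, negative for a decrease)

Baseline:
  G = 120
  C = 57
  J = 79 + 3·120 + 57 = 496
Policy A (G − 57, C − 30):
  G = 120 − 57 = 63
  C = 57 − 30 = 27
  J = 79 + 3·63 + 27 = 295
Change in J: 295 − 496 = -201

-201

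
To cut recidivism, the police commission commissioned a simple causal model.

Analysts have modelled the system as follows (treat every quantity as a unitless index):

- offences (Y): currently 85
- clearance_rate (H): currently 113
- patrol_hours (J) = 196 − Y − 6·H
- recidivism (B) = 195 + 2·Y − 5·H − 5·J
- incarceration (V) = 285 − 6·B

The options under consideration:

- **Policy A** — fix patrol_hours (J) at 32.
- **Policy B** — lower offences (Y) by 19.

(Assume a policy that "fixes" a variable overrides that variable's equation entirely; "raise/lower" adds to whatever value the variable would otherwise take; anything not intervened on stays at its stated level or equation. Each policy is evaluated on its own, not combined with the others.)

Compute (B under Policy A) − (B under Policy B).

Policy A (J := 32):
  Y = 85
  H = 113
  J = 32
  B = 195 + 2·85 − 5·113 − 5·32 = -360
Policy B (Y − 19):
  Y = 85 − 19 = 66
  H = 113
  J = 196 − 66 − 6·113 = -548
  B = 195 + 2·66 − 5·113 − 5·(-548) = 2502
B: -360 − 2502 = -2862

-2862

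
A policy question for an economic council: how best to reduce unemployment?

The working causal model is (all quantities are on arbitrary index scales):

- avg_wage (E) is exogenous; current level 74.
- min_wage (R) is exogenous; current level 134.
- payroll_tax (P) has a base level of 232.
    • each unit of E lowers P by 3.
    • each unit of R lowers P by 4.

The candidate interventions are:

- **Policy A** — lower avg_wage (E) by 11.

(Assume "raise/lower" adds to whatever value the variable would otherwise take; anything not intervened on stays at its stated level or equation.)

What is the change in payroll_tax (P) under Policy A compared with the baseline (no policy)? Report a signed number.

33

Baseline:
  E = 74
  R = 134
  P = 232 − 3·74 − 4·134 = -526
Policy A (E − 11):
  E = 74 − 11 = 63
  R = 134
  P = 232 − 3·63 − 4·134 = -493
Change in P: -493 − (-526) = 33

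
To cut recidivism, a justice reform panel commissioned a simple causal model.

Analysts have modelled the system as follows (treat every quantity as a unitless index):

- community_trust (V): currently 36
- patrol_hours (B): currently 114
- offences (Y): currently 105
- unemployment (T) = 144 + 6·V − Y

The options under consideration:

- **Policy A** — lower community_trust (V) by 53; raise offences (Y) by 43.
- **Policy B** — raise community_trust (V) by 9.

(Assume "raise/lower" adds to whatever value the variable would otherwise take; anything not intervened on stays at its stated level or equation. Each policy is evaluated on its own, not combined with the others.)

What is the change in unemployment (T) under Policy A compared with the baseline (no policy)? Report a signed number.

Baseline:
  V = 36
  Y = 105
  T = 144 + 6·36 − 105 = 255
Policy A (V − 53, Y + 43):
  V = 36 − 53 = -17
  Y = 105 + 43 = 148
  T = 144 + 6·(-17) − 148 = -106
Change in T: -106 − 255 = -361

-361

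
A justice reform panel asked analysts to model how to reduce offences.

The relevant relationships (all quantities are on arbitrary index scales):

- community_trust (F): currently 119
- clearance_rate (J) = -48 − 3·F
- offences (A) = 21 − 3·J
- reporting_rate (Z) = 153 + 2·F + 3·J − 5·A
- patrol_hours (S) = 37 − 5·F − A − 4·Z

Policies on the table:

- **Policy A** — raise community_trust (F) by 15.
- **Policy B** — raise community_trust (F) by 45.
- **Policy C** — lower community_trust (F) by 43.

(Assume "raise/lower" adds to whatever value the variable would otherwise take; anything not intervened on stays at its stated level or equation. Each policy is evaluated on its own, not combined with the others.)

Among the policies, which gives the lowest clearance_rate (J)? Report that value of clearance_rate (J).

Policy A (F + 15):
  F = 119 + 15 = 134
  J = -48 − 3·134 = -450
Policy B (F + 45):
  F = 119 + 45 = 164
  J = -48 − 3·164 = -540
Policy C (F − 43):
  F = 119 − 43 = 76
  J = -48 − 3·76 = -276
Comparing — Policy A: J=-450, Policy B: J=-540, Policy C: J=-276. Lowest is -540 (Policy B).

-540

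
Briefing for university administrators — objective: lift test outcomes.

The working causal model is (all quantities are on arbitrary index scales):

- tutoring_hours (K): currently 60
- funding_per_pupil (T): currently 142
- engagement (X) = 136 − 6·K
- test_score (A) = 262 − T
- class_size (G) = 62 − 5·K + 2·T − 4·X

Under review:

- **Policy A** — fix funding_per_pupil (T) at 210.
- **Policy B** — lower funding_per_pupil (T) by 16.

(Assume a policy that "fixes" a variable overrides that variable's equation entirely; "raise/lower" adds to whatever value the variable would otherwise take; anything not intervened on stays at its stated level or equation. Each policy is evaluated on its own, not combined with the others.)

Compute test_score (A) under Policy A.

52

Policy A (T := 210):
  T = 210
  A = 262 − 210 = 52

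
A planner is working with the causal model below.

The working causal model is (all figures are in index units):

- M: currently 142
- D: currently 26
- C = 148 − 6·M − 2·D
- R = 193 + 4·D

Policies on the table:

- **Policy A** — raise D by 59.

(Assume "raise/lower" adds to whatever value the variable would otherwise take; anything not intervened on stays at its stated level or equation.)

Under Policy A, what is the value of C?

-874

Policy A (D + 59):
  M = 142
  D = 26 + 59 = 85
  C = 148 − 6·142 − 2·85 = -874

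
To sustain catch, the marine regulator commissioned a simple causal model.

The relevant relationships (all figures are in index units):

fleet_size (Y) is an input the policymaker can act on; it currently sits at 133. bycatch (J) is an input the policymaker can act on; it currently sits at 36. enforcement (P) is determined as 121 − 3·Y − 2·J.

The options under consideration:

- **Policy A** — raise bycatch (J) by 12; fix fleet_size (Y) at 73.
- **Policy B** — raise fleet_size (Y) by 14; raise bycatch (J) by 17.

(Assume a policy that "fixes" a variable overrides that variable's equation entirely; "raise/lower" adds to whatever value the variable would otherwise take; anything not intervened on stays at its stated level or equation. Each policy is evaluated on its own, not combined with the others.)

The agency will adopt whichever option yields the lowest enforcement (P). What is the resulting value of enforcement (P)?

Policy A (J + 12, Y := 73):
  Y = 73
  J = 36 + 12 = 48
  P = 121 − 3·73 − 2·48 = -194
Policy B (Y + 14, J + 17):
  Y = 133 + 14 = 147
  J = 36 + 17 = 53
  P = 121 − 3·147 − 2·53 = -426
Comparing — Policy A: P=-194, Policy B: P=-426. Lowest is -426 (Policy B).

-426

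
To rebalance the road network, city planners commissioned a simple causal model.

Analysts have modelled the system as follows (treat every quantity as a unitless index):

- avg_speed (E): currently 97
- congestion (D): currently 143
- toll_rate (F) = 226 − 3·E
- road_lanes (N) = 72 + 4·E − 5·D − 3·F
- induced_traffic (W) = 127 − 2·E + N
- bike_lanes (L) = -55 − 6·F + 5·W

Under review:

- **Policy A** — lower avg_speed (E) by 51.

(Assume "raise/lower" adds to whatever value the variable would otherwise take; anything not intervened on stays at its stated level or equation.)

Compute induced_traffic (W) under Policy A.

Policy A (E − 51):
  E = 97 − 51 = 46
  D = 143
  F = 226 − 3·46 = 88
  N = 72 + 4·46 − 5·143 − 3·88 = -723
  W = 127 − 2·46 + (-723) = -688

-688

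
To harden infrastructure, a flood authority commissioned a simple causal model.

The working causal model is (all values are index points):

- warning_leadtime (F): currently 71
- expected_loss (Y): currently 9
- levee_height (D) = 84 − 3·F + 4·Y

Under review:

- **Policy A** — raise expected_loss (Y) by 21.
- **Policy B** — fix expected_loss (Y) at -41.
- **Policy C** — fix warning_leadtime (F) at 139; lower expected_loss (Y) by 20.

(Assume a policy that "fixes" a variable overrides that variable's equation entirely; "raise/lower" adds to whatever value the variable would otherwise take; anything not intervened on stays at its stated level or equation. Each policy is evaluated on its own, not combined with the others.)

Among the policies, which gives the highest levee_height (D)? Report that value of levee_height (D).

-9

Policy A (Y + 21):
  F = 71
  Y = 9 + 21 = 30
  D = 84 − 3·71 + 4·30 = -9
Policy B (Y := -41):
  F = 71
  Y = -41
  D = 84 − 3·71 + 4·(-41) = -293
Policy C (F := 139, Y − 20):
  F = 139
  Y = 9 − 20 = -11
  D = 84 − 3·139 + 4·(-11) = -377
Comparing — Policy A: D=-9, Policy B: D=-293, Policy C: D=-377. Highest is -9 (Policy A).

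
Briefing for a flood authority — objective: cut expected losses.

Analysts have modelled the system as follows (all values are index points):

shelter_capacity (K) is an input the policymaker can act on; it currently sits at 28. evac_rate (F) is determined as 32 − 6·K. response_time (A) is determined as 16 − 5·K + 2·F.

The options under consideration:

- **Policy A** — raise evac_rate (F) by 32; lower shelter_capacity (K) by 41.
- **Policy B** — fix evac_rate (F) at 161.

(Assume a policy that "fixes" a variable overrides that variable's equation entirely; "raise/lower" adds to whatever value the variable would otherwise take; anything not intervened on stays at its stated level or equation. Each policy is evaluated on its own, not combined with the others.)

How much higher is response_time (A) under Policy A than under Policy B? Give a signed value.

167

Policy A (F + 32, K − 41):
  K = 28 − 41 = -13
  F = 32 − 6·(-13) (+32 from intervention) = 142
  A = 16 − 5·(-13) + 2·142 = 365
Policy B (F := 161):
  K = 28
  F = 161
  A = 16 − 5·28 + 2·161 = 198
A: 365 − 198 = 167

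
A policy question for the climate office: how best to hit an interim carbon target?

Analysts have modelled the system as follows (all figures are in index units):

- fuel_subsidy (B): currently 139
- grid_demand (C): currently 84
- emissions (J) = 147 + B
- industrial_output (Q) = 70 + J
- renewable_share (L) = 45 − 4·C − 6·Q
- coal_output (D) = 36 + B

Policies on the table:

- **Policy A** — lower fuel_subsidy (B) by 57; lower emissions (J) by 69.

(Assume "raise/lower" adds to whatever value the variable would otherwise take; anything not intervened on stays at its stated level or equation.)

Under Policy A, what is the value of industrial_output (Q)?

Policy A (B − 57, J − 69):
  B = 139 − 57 = 82
  J = 147 + 82 (−69 from intervention) = 160
  Q = 70 + 160 = 230

230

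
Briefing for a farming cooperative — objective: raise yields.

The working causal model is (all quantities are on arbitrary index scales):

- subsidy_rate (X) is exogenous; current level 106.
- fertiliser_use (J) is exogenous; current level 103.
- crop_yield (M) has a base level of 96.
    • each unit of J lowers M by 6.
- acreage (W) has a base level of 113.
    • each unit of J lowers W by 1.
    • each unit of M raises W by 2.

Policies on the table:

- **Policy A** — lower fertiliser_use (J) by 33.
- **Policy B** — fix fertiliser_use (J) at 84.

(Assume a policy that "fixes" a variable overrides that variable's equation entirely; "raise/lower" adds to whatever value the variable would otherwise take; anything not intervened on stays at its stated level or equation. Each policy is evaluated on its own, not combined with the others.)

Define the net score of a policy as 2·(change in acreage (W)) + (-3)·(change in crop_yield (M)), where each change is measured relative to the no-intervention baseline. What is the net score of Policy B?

Baseline:
  J = 103
  M = 96 − 6·103 = -522
  W = 113 − 103 + 2·(-522) = -1034
Policy B (J := 84):
  J = 84
  M = 96 − 6·84 = -408
  W = 113 − 84 + 2·(-408) = -787
ΔW = -787 − (-1034) = 247; ΔM = -408 − (-522) = 114
Score = 2·247 + (-3)·114 = 152

152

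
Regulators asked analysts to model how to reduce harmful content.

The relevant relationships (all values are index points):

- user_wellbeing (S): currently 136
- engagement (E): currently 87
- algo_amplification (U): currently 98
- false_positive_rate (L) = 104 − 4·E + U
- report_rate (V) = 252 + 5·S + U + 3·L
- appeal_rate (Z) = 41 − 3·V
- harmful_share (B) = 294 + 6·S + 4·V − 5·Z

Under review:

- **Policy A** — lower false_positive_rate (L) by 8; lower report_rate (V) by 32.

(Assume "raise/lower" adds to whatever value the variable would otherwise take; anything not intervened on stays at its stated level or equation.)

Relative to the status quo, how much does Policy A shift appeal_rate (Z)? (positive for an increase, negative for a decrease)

168

Baseline:
  S = 136
  E = 87
  U = 98
  L = 104 − 4·87 + 98 = -146
  V = 252 + 5·136 + 98 + 3·(-146) = 592
  Z = 41 − 3·592 = -1735
Policy A (L − 8, V − 32):
  S = 136
  E = 87
  U = 98
  L = 104 − 4·87 + 98 (−8 from intervention) = -154
  V = 252 + 5·136 + 98 + 3·(-154) (−32 from intervention) = 536
  Z = 41 − 3·536 = -1567
Change in Z: -1567 − (-1735) = 168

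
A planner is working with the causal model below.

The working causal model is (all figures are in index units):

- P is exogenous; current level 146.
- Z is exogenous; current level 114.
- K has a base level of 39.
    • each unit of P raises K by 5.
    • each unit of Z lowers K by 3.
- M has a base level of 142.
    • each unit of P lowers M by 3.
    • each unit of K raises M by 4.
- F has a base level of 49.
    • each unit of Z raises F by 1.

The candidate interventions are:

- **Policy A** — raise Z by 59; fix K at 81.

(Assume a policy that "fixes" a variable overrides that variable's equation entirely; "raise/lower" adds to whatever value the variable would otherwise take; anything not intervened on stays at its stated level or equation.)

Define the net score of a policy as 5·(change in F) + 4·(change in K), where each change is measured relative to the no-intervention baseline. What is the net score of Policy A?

-1089

Baseline:
  P = 146
  Z = 114
  K = 39 + 5·146 − 3·114 = 427
  F = 49 + 114 = 163
Policy A (Z + 59, K := 81):
  P = 146
  Z = 114 + 59 = 173
  K = 81
  F = 49 + 173 = 222
ΔF = 222 − 163 = 59; ΔK = 81 − 427 = -346
Score = 5·59 + 4·(-346) = -1089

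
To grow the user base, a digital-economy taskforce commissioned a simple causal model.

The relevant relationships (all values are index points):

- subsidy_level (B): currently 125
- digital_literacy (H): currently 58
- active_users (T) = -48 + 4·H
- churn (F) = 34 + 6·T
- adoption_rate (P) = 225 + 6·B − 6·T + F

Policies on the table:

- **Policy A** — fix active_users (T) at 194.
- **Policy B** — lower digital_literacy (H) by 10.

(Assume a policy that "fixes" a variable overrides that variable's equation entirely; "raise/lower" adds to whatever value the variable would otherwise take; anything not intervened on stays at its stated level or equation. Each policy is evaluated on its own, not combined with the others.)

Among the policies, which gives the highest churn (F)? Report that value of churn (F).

1198

Policy A (T := 194):
  H = 58
  T = 194
  F = 34 + 6·194 = 1198
Policy B (H − 10):
  H = 58 − 10 = 48
  T = -48 + 4·48 = 144
  F = 34 + 6·144 = 898
Comparing — Policy A: F=1198, Policy B: F=898. Highest is 1198 (Policy A).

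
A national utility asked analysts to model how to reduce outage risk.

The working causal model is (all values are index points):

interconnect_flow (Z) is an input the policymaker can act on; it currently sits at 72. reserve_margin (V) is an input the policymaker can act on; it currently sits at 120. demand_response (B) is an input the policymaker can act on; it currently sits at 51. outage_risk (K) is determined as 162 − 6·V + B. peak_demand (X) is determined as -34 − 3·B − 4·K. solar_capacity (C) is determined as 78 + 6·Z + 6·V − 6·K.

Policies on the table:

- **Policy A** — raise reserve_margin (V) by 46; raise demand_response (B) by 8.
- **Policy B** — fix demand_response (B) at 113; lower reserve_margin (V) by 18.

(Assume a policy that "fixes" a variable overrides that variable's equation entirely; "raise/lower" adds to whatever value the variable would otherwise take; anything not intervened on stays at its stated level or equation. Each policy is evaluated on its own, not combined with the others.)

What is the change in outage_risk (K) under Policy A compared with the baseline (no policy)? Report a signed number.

Baseline:
  V = 120
  B = 51
  K = 162 − 6·120 + 51 = -507
Policy A (V + 46, B + 8):
  V = 120 + 46 = 166
  B = 51 + 8 = 59
  K = 162 − 6·166 + 59 = -775
Change in K: -775 − (-507) = -268

-268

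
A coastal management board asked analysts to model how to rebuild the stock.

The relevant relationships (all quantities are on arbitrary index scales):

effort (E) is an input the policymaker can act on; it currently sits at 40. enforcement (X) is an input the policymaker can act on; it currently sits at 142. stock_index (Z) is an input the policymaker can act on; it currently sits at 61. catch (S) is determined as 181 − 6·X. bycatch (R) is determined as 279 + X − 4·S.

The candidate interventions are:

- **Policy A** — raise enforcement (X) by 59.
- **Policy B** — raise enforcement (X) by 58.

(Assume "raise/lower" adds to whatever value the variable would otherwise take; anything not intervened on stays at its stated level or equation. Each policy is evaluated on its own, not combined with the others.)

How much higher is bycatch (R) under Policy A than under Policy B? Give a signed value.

25

Policy A (X + 59):
  X = 142 + 59 = 201
  S = 181 − 6·201 = -1025
  R = 279 + 201 − 4·(-1025) = 4580
Policy B (X + 58):
  X = 142 + 58 = 200
  S = 181 − 6·200 = -1019
  R = 279 + 200 − 4·(-1019) = 4555
R: 4580 − 4555 = 25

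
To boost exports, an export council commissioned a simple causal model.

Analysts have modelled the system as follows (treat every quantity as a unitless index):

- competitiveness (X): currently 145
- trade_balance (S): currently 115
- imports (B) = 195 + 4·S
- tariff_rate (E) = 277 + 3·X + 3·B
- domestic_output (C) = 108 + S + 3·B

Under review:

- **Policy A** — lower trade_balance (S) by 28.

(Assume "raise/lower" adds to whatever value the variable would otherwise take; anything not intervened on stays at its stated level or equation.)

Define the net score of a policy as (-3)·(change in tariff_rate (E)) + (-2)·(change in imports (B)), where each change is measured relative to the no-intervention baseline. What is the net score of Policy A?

Baseline:
  X = 145
  S = 115
  B = 195 + 4·115 = 655
  E = 277 + 3·145 + 3·655 = 2677
Policy A (S − 28):
  X = 145
  S = 115 − 28 = 87
  B = 195 + 4·87 = 543
  E = 277 + 3·145 + 3·543 = 2341
ΔE = 2341 − 2677 = -336; ΔB = 543 − 655 = -112
Score = (-3)·(-336) + (-2)·(-112) = 1232

1232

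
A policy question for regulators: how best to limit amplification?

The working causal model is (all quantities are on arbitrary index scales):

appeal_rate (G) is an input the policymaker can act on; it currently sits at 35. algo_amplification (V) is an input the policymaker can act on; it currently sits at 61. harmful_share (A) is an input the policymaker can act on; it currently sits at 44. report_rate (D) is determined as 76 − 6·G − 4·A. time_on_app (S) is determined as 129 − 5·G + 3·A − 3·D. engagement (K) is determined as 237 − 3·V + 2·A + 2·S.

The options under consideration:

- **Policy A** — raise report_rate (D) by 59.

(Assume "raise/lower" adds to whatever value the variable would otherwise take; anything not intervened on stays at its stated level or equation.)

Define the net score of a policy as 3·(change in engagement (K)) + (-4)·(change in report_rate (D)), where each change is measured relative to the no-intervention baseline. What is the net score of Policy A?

Baseline:
  G = 35
  V = 61
  A = 44
  D = 76 − 6·35 − 4·44 = -310
  S = 129 − 5·35 + 3·44 − 3·(-310) = 1016
  K = 237 − 3·61 + 2·44 + 2·1016 = 2174
Policy A (D + 59):
  G = 35
  V = 61
  A = 44
  D = 76 − 6·35 − 4·44 (+59 from intervention) = -251
  S = 129 − 5·35 + 3·44 − 3·(-251) = 839
  K = 237 − 3·61 + 2·44 + 2·839 = 1820
ΔK = 1820 − 2174 = -354; ΔD = -251 − (-310) = 59
Score = 3·(-354) + (-4)·59 = -1298

-1298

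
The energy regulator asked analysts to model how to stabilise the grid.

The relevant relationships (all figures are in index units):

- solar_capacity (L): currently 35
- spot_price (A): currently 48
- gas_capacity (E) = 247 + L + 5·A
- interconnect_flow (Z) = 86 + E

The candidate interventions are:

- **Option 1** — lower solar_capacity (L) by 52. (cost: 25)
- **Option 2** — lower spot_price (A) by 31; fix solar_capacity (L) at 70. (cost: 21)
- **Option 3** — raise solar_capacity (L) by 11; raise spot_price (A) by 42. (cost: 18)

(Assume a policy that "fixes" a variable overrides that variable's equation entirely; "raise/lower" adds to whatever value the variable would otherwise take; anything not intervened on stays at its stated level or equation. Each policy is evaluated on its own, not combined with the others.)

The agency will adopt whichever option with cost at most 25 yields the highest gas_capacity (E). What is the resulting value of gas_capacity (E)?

Option 1 (L − 52):
  L = 35 − 52 = -17
  A = 48
  E = 247 + (-17) + 5·48 = 470
Option 2 (A − 31, L := 70):
  L = 70
  A = 48 − 31 = 17
  E = 247 + 70 + 5·17 = 402
Option 3 (L + 11, A + 42):
  L = 35 + 11 = 46
  A = 48 + 42 = 90
  E = 247 + 46 + 5·90 = 743
Comparing — Option 1: E=470, Option 2: E=402, Option 3: E=743. Highest is 743 (Option 3).

743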